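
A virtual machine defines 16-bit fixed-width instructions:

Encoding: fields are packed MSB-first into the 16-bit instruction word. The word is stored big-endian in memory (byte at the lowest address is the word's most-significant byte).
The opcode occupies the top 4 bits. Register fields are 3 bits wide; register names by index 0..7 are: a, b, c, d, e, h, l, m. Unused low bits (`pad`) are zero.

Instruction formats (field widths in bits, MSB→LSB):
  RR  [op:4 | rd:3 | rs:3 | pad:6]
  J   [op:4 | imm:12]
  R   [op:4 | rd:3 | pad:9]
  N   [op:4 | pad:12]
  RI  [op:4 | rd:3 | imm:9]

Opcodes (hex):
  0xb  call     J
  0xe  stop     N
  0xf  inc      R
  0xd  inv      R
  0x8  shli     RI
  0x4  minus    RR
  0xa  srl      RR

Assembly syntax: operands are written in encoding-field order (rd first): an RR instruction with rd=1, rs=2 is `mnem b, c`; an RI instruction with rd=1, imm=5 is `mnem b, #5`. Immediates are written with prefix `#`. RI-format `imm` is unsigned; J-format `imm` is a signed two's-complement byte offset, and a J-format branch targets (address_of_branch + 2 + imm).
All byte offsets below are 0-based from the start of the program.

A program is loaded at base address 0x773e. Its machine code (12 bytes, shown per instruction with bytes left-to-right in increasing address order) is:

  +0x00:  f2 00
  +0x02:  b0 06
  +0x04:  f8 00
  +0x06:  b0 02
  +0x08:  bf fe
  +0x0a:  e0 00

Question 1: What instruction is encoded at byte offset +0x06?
@+06  big-endian(b0 02) = 0xb002
  op=0xb002>>12=0xb ⇒ call (J)
  imm: (w>>0)&0xfff=0x2 → #2

call #2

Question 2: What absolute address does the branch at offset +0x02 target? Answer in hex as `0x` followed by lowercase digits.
0x7748

+0x02: b0 06 ⇒ word 0xb006 (big)
  op=0xb006>>12=0xb ⇒ call (J)
  [11:0] imm=6 = #6
  target = base 0x773e + off 0x02 + 2 + imm 6 = 0x7748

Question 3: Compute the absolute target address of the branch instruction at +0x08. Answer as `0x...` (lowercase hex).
off 0x08: read bf fe as big → 0xbffe
  top 4b → 0xb → call [J]
  imm: (w>>0)&0xfff=0xffe (s12→-2) → #-2
  target = base 0x773e + off 0x08 + 2 + imm -2 = 0x7746

0x7746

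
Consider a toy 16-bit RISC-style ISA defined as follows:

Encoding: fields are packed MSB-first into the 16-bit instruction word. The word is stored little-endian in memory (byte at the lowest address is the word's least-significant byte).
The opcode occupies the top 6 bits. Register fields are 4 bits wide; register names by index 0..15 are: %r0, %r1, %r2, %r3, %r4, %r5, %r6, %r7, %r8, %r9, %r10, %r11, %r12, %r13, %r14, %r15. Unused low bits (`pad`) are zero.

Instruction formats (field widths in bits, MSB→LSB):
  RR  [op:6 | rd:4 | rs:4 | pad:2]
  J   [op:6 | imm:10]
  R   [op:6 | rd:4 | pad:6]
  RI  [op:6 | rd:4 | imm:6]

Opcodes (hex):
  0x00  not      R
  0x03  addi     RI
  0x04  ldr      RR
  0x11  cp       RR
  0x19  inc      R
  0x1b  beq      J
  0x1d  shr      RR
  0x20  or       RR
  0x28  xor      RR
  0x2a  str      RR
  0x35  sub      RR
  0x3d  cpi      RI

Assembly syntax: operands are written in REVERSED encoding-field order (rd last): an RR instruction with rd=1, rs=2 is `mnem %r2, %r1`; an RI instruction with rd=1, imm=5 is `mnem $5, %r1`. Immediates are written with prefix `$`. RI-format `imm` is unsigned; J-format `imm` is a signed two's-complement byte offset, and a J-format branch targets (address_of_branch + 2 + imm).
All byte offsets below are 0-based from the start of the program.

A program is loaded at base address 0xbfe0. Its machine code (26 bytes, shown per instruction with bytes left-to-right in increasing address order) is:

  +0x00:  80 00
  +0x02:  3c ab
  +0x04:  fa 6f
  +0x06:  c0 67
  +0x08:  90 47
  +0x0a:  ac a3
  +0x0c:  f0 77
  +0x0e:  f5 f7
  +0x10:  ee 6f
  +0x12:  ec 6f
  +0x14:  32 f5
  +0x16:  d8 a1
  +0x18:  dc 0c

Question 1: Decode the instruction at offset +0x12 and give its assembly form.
@+12  little-endian(ec 6f) = 0x6fec
  top 6b → 0x1b → beq [J]
  [9:0] imm=1004 (s10→-20) = $-20

beq $-20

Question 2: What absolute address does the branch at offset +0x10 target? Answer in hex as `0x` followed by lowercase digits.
[10] ee 6f → 0x6fee
  op=0x6fee>>10=0x1b ⇒ beq (J)
  imm: (w>>0)&0x3ff=0x3ee (s10→-18) → $-18
  target = base 0xbfe0 + off 0x10 + 2 + imm -18 = 0xbfe0

0xbfe0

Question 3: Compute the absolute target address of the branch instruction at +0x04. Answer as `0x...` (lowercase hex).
0xbfe0

[04] fa 6f → 0x6ffa
  opcode bits[15:10]=0x1b: beq/J
  imm@[9:0]=0x3fa (s10→-6) ⇒ $-6
  target = base 0xbfe0 + off 0x04 + 2 + imm -6 = 0xbfe0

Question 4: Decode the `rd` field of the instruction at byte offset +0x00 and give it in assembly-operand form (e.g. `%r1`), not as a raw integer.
off 0x00: read 80 00 as little → 0x0080
  top 6b → 0x0 → not [R]
  rd@[9:6]=0x2 ⇒ %r2

%r2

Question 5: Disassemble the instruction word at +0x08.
cp %r4, %r14

@+08  little-endian(90 47) = 0x4790
  opcode bits[15:10]=0x11: cp/RR
  [9:6] rd=14 = %r14
  [5:2] rs=4 = %r4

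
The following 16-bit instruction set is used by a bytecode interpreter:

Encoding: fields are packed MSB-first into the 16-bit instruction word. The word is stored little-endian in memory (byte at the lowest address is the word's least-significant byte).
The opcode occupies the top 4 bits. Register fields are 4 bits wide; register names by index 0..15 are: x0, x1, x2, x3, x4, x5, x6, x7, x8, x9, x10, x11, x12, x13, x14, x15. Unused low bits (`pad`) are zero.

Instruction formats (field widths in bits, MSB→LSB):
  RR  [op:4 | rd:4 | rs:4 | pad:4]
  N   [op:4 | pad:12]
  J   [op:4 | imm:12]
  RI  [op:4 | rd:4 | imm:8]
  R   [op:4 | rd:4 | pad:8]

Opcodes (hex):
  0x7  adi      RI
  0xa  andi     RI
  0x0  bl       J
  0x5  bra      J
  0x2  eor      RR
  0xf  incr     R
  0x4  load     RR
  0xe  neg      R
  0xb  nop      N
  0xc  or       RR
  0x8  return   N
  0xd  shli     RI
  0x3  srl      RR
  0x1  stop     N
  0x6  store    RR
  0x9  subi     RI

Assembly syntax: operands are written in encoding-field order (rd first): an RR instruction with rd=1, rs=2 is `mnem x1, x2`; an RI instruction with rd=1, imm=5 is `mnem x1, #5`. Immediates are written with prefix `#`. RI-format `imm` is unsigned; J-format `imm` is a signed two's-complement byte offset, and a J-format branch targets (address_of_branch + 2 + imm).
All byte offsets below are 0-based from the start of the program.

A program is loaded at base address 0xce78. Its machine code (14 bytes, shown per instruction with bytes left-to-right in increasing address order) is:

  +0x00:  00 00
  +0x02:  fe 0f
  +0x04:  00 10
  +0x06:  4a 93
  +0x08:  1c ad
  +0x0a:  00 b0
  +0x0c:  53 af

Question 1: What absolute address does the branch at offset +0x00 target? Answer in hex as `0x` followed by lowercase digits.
off 0x00: read 00 00 as little → 0x0000
  top 4b → 0x0 → bl [J]
  imm: (w>>0)&0xfff=0x0 → #0
  target = base 0xce78 + off 0x00 + 2 + imm 0 = 0xce7a

0xce7a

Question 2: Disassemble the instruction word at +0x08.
andi x13, #28

@+08  little-endian(1c ad) = 0xad1c
  top 4b → 0xa → andi [RI]
  [11:8] rd=13 = x13
  [7:0] imm=28 = #28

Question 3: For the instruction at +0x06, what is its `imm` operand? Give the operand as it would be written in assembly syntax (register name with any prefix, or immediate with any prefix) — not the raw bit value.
#74

@+06  little-endian(4a 93) = 0x934a
  op=0x934a>>12=0x9 ⇒ subi (RI)
  rd@[11:8]=0x3 ⇒ x3
  imm@[7:0]=0x4a ⇒ #74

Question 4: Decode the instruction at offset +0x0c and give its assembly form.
andi x15, #83

off 0x0c: read 53 af as little → 0xaf53
  opcode bits[15:12]=0xa: andi/RI
  rd: (w>>8)&0xf=0xf → x15
  imm: (w>>0)&0xff=0x53 → #83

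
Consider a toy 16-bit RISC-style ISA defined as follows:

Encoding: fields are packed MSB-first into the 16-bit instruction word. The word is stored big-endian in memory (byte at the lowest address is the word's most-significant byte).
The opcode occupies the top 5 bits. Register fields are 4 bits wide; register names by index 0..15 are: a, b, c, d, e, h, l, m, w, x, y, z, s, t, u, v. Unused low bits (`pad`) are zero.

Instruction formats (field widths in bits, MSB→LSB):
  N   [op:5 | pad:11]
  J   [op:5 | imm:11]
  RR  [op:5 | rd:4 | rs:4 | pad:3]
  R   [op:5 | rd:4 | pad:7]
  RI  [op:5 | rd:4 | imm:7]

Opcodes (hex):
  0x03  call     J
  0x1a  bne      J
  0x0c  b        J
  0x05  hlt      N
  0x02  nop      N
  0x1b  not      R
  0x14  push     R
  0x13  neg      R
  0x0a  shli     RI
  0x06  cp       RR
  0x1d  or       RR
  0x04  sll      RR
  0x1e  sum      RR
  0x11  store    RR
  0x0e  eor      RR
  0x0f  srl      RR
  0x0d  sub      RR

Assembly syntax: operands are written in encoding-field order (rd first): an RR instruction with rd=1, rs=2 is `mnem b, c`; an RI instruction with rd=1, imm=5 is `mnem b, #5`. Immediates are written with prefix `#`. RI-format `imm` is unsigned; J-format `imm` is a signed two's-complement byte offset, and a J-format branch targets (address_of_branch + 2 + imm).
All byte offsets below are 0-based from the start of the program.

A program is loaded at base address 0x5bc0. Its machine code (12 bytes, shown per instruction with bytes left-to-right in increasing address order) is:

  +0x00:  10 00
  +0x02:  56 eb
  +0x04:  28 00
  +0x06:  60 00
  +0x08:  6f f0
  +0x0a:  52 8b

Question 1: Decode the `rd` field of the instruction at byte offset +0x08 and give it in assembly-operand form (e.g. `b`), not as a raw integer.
v

@+08  big-endian(6f f0) = 0x6ff0
  op=0x6ff0>>11=0xd ⇒ sub (RR)
  rd@[10:7]=0xf ⇒ v
  rs@[6:3]=0xe ⇒ u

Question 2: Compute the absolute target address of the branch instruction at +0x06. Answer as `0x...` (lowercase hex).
[06] 60 00 → 0x6000
  opcode bits[15:11]=0xc: b/J
  [10:0] imm=0 = #0
  target = base 0x5bc0 + off 0x06 + 2 + imm 0 = 0x5bc8

0x5bc8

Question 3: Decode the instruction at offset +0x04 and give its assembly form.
hlt

[04] 28 00 → 0x2800
  op=0x2800>>11=0x5 ⇒ hlt (N)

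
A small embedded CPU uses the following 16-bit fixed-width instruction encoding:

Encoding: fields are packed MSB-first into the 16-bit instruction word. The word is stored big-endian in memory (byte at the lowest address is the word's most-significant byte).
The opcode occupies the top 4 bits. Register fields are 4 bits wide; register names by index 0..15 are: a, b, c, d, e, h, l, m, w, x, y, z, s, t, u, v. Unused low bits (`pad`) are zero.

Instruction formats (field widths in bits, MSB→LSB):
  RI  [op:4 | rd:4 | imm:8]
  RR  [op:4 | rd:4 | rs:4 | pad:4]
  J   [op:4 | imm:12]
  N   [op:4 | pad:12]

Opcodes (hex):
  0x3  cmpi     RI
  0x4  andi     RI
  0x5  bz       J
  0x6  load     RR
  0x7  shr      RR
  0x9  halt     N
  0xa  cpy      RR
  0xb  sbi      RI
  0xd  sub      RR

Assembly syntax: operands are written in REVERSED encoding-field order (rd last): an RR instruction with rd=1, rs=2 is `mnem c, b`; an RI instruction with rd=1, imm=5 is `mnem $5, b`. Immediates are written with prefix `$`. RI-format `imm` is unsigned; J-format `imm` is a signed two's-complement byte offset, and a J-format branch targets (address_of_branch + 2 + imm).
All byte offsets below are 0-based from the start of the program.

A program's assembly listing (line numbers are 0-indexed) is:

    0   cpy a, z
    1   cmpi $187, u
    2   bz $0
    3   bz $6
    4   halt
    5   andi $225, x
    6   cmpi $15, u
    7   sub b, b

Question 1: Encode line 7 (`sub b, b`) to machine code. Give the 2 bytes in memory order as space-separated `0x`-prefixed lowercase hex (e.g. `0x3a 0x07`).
0xd1 0x10

line 7 (sub): pack op=0xd:4|rd=1:4|rs=1:4|pad=0:4 = 0xd110; big→ d1 10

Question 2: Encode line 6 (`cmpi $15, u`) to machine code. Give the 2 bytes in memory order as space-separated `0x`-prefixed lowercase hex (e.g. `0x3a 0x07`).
0x3e 0x0f

L6: cmpi op=0x3:4|rd=14:4|imm=15:8 ⇒ 0x3e0f ⇒ big 3e 0f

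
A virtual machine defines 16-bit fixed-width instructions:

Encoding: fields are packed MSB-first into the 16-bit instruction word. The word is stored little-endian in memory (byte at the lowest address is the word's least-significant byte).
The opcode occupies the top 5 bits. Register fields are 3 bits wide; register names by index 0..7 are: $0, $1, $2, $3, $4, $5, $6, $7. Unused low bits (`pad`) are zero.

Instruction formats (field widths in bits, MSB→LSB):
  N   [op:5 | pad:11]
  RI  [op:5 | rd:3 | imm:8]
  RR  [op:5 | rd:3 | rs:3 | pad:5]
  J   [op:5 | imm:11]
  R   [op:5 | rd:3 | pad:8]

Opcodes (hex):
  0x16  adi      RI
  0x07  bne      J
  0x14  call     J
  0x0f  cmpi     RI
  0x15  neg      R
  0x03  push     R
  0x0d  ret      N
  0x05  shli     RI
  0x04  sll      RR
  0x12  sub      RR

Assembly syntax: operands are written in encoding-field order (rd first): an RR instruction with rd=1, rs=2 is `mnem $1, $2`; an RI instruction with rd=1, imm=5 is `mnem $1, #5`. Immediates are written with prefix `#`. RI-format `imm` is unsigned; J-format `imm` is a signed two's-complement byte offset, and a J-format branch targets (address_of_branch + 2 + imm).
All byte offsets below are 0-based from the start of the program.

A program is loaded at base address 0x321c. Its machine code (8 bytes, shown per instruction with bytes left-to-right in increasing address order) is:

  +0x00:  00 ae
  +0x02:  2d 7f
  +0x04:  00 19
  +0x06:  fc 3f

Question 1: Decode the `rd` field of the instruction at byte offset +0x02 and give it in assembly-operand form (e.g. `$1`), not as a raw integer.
$7

off 0x02: read 2d 7f as little → 0x7f2d
  op=0x7f2d>>11=0xf ⇒ cmpi (RI)
  rd@[10:8]=0x7 ⇒ $7
  imm@[7:0]=0x2d ⇒ #45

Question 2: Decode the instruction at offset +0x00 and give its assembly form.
neg $6

[00] 00 ae → 0xae00
  top 5b → 0x15 → neg [R]
  [10:8] rd=6 = $6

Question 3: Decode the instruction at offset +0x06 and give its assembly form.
off 0x06: read fc 3f as little → 0x3ffc
  opcode bits[15:11]=0x7: bne/J
  imm: (w>>0)&0x7ff=0x7fc (s11→-4) → #-4

bne #-4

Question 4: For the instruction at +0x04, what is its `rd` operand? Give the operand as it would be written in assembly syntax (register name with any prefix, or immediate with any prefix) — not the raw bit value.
$1

+0x04: 00 19 ⇒ word 0x1900 (little)
  opcode bits[15:11]=0x3: push/R
  rd: (w>>8)&0x7=0x1 → $1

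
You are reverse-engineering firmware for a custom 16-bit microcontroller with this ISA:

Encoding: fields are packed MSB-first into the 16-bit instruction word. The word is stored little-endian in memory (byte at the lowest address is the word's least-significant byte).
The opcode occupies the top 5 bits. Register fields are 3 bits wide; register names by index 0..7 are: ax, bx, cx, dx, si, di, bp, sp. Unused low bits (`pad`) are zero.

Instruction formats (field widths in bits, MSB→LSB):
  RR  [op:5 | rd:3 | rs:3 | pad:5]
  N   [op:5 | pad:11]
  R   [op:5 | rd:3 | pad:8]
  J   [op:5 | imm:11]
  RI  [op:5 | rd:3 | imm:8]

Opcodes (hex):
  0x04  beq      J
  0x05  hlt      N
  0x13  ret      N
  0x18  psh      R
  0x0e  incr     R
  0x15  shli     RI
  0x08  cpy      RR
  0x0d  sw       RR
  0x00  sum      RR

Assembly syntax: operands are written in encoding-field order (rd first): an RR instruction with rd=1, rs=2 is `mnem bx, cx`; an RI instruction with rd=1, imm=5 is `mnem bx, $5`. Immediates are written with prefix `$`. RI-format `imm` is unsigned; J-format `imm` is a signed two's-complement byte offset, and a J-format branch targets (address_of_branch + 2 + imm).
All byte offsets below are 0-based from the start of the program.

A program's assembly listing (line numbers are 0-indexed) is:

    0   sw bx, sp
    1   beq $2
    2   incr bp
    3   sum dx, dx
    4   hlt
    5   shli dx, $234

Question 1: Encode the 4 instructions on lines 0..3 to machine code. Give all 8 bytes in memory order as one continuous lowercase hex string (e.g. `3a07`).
0. sw fields op=0xd:5|rd=1:3|rs=7:3|pad=0:5 → word 69e0h → e0 69
1. beq fields op=0x4:5|imm=2:11 → word 2002h → 02 20
2. incr fields op=0xe:5|rd=6:3|pad=0:8 → word 7600h → 00 76
3. sum fields op=0x0:5|rd=3:3|rs=3:3|pad=0:5 → word 0360h → 60 03

e069022000766003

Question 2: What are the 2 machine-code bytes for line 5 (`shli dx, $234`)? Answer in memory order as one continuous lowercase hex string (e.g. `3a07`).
L5: shli op=0x15:5|rd=3:3|imm=234:8 ⇒ 0xabea ⇒ little ea ab

eaab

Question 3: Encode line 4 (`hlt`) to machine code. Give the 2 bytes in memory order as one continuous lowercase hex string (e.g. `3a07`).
L4: hlt op=0x5:5|pad=0:11 ⇒ 0x2800 ⇒ little 00 28

0028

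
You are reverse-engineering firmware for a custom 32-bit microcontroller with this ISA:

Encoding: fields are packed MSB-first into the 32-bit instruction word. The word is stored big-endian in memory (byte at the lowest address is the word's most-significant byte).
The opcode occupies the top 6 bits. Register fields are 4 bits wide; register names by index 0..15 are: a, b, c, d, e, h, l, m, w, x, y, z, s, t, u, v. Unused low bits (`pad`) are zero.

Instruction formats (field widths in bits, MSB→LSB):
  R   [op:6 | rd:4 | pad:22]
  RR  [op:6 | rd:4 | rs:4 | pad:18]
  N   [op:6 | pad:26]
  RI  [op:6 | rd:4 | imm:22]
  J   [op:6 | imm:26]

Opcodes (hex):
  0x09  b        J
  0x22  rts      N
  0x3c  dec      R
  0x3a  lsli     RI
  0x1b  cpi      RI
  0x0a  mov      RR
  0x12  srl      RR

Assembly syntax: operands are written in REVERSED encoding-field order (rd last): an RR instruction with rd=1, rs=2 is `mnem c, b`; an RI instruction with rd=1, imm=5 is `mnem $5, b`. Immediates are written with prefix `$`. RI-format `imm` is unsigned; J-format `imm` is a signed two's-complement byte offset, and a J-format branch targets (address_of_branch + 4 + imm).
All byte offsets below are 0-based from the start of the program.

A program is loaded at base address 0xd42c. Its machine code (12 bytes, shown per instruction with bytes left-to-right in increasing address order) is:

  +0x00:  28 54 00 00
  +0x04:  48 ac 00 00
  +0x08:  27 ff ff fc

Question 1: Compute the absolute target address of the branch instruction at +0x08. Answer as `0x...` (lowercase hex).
+0x08: 27 ff ff fc ⇒ word 0x27fffffc (big)
  opcode bits[31:26]=0x9: b/J
  [25:0] imm=67108860 (s26→-4) = $-4
  target = base 0xd42c + off 0x08 + 4 + imm -4 = 0xd434

0xd434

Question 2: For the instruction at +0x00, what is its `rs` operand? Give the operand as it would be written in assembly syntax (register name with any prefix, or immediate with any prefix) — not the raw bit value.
h

+0x00: 28 54 00 00 ⇒ word 0x28540000 (big)
  opcode bits[31:26]=0xa: mov/RR
  [25:22] rd=1 = b
  [21:18] rs=5 = h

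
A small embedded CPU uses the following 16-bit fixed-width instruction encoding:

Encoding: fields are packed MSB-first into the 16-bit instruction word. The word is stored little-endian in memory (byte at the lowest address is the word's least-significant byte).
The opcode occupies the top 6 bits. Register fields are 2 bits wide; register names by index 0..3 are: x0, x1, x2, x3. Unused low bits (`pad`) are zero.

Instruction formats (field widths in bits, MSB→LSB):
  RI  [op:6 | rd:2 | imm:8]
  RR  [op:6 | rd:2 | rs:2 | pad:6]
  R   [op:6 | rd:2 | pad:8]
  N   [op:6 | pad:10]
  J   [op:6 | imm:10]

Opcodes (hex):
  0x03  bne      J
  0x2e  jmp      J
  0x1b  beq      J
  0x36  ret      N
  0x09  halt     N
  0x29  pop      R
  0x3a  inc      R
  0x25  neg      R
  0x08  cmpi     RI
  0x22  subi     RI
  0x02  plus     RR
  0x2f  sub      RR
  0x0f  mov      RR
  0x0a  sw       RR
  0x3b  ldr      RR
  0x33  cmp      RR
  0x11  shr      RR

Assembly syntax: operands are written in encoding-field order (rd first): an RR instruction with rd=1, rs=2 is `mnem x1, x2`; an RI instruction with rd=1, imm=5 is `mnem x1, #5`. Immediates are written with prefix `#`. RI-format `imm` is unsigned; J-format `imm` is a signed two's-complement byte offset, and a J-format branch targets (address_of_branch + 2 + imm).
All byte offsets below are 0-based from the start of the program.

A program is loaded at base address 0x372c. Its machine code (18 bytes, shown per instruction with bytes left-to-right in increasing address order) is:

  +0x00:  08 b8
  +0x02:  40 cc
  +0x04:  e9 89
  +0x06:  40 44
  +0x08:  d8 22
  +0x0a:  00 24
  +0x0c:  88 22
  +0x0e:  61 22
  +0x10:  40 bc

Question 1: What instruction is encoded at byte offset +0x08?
[08] d8 22 → 0x22d8
  opcode bits[15:10]=0x8: cmpi/RI
  [9:8] rd=2 = x2
  [7:0] imm=216 = #216

cmpi x2, #216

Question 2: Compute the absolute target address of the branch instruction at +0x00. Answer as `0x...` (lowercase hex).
+0x00: 08 b8 ⇒ word 0xb808 (little)
  op=0xb808>>10=0x2e ⇒ jmp (J)
  imm: (w>>0)&0x3ff=0x8 → #8
  target = base 0x372c + off 0x00 + 2 + imm 8 = 0x3736

0x3736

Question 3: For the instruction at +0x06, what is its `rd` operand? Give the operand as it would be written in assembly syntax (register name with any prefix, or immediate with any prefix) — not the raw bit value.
x0

[06] 40 44 → 0x4440
  opcode bits[15:10]=0x11: shr/RR
  rd: (w>>8)&0x3=0x0 → x0
  rs: (w>>6)&0x3=0x1 → x1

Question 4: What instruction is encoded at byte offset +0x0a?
@+0a  little-endian(00 24) = 0x2400
  op=0x2400>>10=0x9 ⇒ halt (N)

halt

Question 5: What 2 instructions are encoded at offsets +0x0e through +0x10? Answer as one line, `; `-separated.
cmpi x2, #97; sub x0, x1

+0x0e: 61 22 ⇒ word 0x2261 (little)
  top 6b → 0x8 → cmpi [RI]
  rd@[9:8]=0x2 ⇒ x2
  imm@[7:0]=0x61 ⇒ #97
+0x10: 40 bc ⇒ word 0xbc40 (little)
  top 6b → 0x2f → sub [RR]
  rd@[9:8]=0x0 ⇒ x0
  rs@[7:6]=0x1 ⇒ x1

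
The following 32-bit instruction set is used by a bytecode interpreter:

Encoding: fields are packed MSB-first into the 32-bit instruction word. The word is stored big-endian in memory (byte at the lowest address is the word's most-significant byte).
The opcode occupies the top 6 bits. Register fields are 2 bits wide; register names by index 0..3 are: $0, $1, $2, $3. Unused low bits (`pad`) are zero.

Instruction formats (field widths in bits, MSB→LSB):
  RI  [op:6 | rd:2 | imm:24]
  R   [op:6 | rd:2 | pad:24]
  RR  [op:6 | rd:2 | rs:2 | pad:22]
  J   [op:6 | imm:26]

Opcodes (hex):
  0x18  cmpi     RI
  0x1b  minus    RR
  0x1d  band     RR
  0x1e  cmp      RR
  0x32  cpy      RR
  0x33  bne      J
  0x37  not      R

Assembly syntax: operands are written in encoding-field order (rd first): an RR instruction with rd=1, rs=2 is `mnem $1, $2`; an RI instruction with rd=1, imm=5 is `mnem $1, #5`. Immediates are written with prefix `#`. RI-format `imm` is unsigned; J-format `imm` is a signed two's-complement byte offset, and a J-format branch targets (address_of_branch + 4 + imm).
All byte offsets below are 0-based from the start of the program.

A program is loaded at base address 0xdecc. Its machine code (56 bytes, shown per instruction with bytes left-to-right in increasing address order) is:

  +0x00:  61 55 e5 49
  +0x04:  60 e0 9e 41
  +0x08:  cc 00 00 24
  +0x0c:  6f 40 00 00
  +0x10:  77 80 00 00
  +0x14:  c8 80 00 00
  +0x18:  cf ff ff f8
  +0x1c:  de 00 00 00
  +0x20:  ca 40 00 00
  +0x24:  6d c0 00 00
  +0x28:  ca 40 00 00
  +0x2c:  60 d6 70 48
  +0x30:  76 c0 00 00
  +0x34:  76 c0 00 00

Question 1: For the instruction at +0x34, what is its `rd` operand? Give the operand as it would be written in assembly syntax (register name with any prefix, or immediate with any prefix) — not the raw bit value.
off 0x34: read 76 c0 00 00 as big → 0x76c00000
  opcode bits[31:26]=0x1d: band/RR
  rd: (w>>24)&0x3=0x2 → $2
  rs: (w>>22)&0x3=0x3 → $3

$2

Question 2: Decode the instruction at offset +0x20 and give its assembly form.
+0x20: ca 40 00 00 ⇒ word 0xca400000 (big)
  top 6b → 0x32 → cpy [RR]
  [25:24] rd=2 = $2
  [23:22] rs=1 = $1

cpy $2, $1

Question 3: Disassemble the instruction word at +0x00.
cmpi $1, #5629257

@+00  big-endian(61 55 e5 49) = 0x6155e549
  top 6b → 0x18 → cmpi [RI]
  rd: (w>>24)&0x3=0x1 → $1
  imm: (w>>0)&0xffffff=0x55e549 → #5629257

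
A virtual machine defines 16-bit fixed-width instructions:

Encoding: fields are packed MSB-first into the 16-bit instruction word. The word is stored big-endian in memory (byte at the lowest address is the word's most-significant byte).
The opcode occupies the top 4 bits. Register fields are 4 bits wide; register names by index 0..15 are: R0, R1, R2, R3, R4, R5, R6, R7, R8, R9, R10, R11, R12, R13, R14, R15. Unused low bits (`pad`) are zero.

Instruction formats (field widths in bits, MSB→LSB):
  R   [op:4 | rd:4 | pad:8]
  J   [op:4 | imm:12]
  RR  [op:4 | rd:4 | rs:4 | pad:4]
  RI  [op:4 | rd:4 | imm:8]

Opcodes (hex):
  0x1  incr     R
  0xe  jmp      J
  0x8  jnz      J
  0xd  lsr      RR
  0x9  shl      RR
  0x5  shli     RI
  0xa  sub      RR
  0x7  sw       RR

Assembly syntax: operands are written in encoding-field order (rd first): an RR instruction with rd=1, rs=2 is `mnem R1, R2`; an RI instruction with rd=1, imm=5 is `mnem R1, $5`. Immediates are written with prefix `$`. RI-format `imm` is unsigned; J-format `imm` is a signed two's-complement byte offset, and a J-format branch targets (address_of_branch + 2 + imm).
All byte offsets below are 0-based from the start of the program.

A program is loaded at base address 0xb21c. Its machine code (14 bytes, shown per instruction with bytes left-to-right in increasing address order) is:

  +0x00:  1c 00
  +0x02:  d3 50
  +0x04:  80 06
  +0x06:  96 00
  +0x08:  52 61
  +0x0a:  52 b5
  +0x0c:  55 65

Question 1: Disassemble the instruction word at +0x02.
+0x02: d3 50 ⇒ word 0xd350 (big)
  top 4b → 0xd → lsr [RR]
  rd@[11:8]=0x3 ⇒ R3
  rs@[7:4]=0x5 ⇒ R5

lsr R3, R5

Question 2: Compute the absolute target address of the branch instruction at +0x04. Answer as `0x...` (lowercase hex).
[04] 80 06 → 0x8006
  opcode bits[15:12]=0x8: jnz/J
  imm: (w>>0)&0xfff=0x6 → $6
  target = base 0xb21c + off 0x04 + 2 + imm 6 = 0xb228

0xb228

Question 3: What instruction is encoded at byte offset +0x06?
+0x06: 96 00 ⇒ word 0x9600 (big)
  opcode bits[15:12]=0x9: shl/RR
  [11:8] rd=6 = R6
  [7:4] rs=0 = R0

shl R6, R0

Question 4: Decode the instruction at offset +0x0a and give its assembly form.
shli R2, $181

off 0x0a: read 52 b5 as big → 0x52b5
  opcode bits[15:12]=0x5: shli/RI
  rd: (w>>8)&0xf=0x2 → R2
  imm: (w>>0)&0xff=0xb5 → $181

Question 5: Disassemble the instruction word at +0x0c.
[0c] 55 65 → 0x5565
  top 4b → 0x5 → shli [RI]
  rd: (w>>8)&0xf=0x5 → R5
  imm: (w>>0)&0xff=0x65 → $101

shli R5, $101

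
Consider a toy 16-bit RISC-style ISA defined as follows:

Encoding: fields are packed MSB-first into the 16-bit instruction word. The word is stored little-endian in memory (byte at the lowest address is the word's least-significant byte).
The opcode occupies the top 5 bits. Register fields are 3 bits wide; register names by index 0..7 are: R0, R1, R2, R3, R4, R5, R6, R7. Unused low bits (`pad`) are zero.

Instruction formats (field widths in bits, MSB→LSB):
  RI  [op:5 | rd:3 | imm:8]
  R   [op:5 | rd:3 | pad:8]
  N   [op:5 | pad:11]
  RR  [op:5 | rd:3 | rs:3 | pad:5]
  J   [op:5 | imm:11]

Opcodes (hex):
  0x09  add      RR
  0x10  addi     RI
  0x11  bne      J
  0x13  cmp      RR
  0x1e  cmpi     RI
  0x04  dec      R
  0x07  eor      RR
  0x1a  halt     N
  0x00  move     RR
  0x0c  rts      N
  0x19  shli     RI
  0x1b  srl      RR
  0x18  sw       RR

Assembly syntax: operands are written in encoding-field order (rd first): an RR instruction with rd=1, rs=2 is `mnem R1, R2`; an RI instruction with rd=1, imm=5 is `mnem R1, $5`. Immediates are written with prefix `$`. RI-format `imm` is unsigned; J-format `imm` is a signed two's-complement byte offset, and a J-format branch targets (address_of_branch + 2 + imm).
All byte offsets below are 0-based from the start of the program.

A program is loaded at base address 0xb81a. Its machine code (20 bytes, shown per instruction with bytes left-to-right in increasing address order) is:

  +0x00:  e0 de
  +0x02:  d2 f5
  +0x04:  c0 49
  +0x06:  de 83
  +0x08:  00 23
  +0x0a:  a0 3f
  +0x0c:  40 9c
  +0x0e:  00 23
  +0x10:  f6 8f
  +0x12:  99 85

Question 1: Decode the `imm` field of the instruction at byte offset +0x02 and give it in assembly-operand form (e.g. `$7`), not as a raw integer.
+0x02: d2 f5 ⇒ word 0xf5d2 (little)
  op=0xf5d2>>11=0x1e ⇒ cmpi (RI)
  rd@[10:8]=0x5 ⇒ R5
  imm@[7:0]=0xd2 ⇒ $210

$210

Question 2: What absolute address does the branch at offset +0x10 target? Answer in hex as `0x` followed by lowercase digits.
[10] f6 8f → 0x8ff6
  top 5b → 0x11 → bne [J]
  [10:0] imm=2038 (s11→-10) = $-10
  target = base 0xb81a + off 0x10 + 2 + imm -10 = 0xb822

0xb822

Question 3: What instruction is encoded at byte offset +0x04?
add R1, R6

@+04  little-endian(c0 49) = 0x49c0
  top 5b → 0x9 → add [RR]
  rd: (w>>8)&0x7=0x1 → R1
  rs: (w>>5)&0x7=0x6 → R6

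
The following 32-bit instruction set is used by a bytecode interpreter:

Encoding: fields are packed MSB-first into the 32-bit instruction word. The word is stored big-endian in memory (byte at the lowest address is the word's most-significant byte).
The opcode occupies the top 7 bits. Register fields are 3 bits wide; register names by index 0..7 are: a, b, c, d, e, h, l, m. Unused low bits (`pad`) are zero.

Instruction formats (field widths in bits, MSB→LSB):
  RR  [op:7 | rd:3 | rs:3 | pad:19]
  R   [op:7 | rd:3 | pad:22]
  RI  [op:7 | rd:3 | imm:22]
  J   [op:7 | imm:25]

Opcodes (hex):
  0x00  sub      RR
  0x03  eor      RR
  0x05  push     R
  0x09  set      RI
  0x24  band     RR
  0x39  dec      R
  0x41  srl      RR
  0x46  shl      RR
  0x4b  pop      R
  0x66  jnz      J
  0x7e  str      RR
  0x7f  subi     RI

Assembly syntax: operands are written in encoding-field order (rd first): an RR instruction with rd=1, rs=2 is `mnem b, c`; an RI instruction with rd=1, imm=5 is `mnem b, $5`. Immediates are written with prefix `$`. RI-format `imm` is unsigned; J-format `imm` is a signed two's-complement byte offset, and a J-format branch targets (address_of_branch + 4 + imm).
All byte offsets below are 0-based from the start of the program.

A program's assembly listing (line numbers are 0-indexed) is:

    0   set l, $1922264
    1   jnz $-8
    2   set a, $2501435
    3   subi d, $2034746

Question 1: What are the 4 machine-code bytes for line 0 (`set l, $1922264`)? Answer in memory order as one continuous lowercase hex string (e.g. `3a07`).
L0: set op=0x9:7|rd=6:3|imm=1922264:22 ⇒ 0x139d54d8 ⇒ big 13 9d 54 d8

139d54d8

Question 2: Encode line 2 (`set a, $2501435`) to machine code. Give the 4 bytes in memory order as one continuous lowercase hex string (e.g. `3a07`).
12262b3b

2. set fields op=0x9:7|rd=0:3|imm=2501435:22 → word 12262b3bh → 12 26 2b 3b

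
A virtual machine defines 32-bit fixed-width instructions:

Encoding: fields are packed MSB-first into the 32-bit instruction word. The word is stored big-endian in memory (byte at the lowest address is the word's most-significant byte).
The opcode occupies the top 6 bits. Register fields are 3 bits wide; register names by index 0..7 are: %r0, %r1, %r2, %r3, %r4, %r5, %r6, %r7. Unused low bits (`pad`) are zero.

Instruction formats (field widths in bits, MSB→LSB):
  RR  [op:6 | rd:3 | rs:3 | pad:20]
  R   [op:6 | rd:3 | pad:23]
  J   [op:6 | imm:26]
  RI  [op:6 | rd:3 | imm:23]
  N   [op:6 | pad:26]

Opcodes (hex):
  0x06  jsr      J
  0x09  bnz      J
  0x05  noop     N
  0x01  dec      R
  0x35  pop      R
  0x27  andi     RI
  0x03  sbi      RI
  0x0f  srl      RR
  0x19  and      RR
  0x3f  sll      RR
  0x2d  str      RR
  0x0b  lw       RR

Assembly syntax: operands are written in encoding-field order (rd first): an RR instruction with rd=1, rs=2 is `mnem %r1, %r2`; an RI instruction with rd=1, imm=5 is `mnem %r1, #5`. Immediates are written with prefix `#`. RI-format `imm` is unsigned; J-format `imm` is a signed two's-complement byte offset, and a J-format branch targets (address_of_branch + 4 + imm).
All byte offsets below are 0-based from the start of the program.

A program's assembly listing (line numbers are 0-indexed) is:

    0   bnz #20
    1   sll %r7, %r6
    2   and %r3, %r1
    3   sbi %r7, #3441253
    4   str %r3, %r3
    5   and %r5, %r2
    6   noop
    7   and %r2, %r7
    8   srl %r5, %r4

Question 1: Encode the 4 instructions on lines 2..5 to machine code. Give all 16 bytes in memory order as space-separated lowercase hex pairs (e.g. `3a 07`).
L2: and op=0x19:6|rd=3:3|rs=1:3|pad=0:20 ⇒ 0x65900000 ⇒ big 65 90 00 00
L3: sbi op=0x3:6|rd=7:3|imm=3441253:23 ⇒ 0x0fb48265 ⇒ big 0f b4 82 65
L4: str op=0x2d:6|rd=3:3|rs=3:3|pad=0:20 ⇒ 0xb5b00000 ⇒ big b5 b0 00 00
L5: and op=0x19:6|rd=5:3|rs=2:3|pad=0:20 ⇒ 0x66a00000 ⇒ big 66 a0 00 00

65 90 00 00 0f b4 82 65 b5 b0 00 00 66 a0 00 00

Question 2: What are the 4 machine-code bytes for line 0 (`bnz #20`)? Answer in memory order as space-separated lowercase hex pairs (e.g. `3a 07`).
24 00 00 14

line 0 (bnz): pack op=0x9:6|imm=20:26 = 0x24000014; big→ 24 00 00 14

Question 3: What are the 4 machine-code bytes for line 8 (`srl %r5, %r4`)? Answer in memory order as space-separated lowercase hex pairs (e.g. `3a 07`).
3e c0 00 00

line 8 (srl): pack op=0xf:6|rd=5:3|rs=4:3|pad=0:20 = 0x3ec00000; big→ 3e c0 00 00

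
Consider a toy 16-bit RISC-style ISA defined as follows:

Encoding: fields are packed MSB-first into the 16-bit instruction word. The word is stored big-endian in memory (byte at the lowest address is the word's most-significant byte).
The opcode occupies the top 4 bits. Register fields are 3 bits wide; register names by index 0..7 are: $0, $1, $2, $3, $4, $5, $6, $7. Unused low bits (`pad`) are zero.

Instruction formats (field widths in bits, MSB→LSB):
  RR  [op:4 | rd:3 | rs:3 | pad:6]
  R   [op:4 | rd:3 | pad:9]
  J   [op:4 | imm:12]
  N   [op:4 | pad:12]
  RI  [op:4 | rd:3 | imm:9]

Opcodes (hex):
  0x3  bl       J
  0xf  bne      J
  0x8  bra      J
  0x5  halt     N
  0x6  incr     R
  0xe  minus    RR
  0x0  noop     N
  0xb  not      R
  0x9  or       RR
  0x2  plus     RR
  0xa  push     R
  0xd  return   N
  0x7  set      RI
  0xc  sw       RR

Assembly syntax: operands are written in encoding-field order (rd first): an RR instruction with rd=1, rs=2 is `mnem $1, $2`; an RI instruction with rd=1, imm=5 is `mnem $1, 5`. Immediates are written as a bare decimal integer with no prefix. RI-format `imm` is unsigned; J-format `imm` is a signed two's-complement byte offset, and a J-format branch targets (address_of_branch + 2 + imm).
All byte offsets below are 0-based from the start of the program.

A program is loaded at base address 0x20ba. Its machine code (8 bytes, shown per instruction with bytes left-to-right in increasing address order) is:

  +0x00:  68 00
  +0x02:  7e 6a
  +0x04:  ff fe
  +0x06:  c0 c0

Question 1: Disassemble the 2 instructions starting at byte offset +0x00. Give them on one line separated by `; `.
off 0x00: read 68 00 as big → 0x6800
  top 4b → 0x6 → incr [R]
  rd@[11:9]=0x4 ⇒ $4
off 0x02: read 7e 6a as big → 0x7e6a
  top 4b → 0x7 → set [RI]
  rd@[11:9]=0x7 ⇒ $7
  imm@[8:0]=0x6a ⇒ 106

incr $4; set $7, 106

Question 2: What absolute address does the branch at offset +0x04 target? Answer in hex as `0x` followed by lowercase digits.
0x20be

@+04  big-endian(ff fe) = 0xfffe
  op=0xfffe>>12=0xf ⇒ bne (J)
  [11:0] imm=4094 (s12→-2) = -2
  target = base 0x20ba + off 0x04 + 2 + imm -2 = 0x20be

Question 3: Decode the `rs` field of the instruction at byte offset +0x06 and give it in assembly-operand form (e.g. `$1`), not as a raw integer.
$3

@+06  big-endian(c0 c0) = 0xc0c0
  opcode bits[15:12]=0xc: sw/RR
  rd: (w>>9)&0x7=0x0 → $0
  rs: (w>>6)&0x7=0x3 → $3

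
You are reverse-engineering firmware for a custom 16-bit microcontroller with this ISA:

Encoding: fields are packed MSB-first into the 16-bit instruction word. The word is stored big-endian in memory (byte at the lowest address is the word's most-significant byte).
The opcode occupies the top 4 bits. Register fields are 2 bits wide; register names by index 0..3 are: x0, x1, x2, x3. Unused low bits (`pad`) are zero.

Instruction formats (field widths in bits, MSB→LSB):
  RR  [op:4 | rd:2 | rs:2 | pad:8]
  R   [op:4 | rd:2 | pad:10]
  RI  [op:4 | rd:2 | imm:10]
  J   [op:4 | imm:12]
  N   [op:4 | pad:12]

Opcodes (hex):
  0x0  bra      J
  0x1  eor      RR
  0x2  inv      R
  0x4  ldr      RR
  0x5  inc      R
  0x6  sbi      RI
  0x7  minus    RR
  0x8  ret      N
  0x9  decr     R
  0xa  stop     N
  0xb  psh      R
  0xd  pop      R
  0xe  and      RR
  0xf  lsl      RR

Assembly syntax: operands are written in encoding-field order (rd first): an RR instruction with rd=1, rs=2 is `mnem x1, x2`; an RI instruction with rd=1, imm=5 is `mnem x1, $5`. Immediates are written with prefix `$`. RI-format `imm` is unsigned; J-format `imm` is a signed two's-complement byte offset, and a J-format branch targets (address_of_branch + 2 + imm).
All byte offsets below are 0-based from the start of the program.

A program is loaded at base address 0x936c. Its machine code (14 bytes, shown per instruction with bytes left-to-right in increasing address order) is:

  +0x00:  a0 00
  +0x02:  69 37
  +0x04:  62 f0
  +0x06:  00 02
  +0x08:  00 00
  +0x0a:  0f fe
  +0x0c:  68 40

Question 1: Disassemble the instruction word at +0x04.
sbi x0, $752

off 0x04: read 62 f0 as big → 0x62f0
  opcode bits[15:12]=0x6: sbi/RI
  [11:10] rd=0 = x0
  [9:0] imm=752 = $752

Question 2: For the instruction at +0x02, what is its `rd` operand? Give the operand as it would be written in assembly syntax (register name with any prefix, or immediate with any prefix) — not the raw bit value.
@+02  big-endian(69 37) = 0x6937
  opcode bits[15:12]=0x6: sbi/RI
  rd: (w>>10)&0x3=0x2 → x2
  imm: (w>>0)&0x3ff=0x137 → $311

x2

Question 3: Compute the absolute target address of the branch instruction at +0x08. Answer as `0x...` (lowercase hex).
@+08  big-endian(00 00) = 0x0000
  opcode bits[15:12]=0x0: bra/J
  imm: (w>>0)&0xfff=0x0 → $0
  target = base 0x936c + off 0x08 + 2 + imm 0 = 0x9376

0x9376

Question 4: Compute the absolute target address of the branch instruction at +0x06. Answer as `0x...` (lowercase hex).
0x9376

[06] 00 02 → 0x0002
  opcode bits[15:12]=0x0: bra/J
  imm@[11:0]=0x2 ⇒ $2
  target = base 0x936c + off 0x06 + 2 + imm 2 = 0x9376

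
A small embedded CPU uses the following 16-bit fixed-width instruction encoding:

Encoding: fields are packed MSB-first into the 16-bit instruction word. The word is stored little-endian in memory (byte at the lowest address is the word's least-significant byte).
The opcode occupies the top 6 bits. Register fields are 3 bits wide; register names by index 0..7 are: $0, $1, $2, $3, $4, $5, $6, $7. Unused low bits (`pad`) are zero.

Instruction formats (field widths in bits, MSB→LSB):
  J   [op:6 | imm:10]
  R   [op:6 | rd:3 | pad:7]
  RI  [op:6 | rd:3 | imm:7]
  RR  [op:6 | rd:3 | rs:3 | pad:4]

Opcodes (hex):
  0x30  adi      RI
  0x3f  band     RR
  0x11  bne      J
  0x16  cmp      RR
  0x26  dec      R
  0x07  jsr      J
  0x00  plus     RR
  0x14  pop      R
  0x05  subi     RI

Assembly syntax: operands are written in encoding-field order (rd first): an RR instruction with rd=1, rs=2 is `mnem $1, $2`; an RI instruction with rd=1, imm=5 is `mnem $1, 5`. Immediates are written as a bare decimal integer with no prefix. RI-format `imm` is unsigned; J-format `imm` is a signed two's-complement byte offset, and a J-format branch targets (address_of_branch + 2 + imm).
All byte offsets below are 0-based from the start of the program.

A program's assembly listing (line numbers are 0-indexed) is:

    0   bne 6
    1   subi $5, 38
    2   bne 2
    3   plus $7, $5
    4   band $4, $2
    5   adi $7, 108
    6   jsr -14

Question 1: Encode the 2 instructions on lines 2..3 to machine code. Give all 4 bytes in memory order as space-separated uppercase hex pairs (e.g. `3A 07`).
02 44 D0 03

2. bne fields op=0x11:6|imm=2:10 → word 4402h → 02 44
3. plus fields op=0x0:6|rd=7:3|rs=5:3|pad=0:4 → word 03d0h → d0 03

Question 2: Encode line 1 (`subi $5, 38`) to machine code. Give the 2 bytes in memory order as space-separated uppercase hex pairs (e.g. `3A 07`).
A6 16

1. subi fields op=0x5:6|rd=5:3|imm=38:7 → word 16a6h → a6 16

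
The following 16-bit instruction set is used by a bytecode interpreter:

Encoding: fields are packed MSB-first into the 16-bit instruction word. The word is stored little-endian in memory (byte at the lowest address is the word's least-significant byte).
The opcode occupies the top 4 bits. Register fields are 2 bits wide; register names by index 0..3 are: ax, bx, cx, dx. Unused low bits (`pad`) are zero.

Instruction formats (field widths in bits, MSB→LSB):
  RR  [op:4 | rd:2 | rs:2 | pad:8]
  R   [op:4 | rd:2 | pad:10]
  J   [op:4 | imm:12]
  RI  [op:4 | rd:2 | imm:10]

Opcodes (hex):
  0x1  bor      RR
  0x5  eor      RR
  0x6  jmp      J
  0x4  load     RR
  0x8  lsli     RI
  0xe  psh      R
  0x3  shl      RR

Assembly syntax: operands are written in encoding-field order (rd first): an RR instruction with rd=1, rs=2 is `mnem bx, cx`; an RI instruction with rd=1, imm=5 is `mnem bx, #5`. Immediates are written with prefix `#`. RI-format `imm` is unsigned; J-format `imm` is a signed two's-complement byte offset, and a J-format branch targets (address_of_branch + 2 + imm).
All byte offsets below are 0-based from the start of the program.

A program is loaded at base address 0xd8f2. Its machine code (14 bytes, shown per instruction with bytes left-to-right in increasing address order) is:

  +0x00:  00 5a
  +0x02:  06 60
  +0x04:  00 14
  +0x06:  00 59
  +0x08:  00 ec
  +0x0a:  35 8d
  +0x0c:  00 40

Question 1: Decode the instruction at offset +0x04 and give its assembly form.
@+04  little-endian(00 14) = 0x1400
  top 4b → 0x1 → bor [RR]
  rd@[11:10]=0x1 ⇒ bx
  rs@[9:8]=0x0 ⇒ ax

bor bx, ax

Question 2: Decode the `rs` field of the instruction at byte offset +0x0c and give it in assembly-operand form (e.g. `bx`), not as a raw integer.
ax

@+0c  little-endian(00 40) = 0x4000
  opcode bits[15:12]=0x4: load/RR
  [11:10] rd=0 = ax
  [9:8] rs=0 = ax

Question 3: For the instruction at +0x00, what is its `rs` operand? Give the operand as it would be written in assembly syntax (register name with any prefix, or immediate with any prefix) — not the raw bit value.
cx

[00] 00 5a → 0x5a00
  op=0x5a00>>12=0x5 ⇒ eor (RR)
  rd: (w>>10)&0x3=0x2 → cx
  rs: (w>>8)&0x3=0x2 → cx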